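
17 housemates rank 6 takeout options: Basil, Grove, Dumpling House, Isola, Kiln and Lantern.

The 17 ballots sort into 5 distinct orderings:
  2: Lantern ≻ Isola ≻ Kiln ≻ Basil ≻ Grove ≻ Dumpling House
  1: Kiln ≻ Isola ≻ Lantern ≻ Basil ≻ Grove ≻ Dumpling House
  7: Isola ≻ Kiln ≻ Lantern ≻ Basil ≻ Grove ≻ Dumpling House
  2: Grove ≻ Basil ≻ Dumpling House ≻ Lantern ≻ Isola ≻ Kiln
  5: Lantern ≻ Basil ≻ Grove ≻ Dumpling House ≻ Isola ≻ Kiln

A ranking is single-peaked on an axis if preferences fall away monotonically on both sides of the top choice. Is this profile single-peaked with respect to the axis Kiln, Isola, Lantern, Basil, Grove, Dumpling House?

yes

Axis positions: Kiln=1, Isola=2, Lantern=3, Basil=4, Grove=5, Dumpling House=6.
Bloc 1 (peak Lantern at position 3): ranking walks positions 3-2-1-4-5-6, expanding outward from the peak — single-peaked.
Bloc 2 (peak Kiln at position 1): ranking walks positions 1-2-3-4-5-6, expanding outward from the peak — single-peaked.
Bloc 3 (peak Isola at position 2): ranking walks positions 2-1-3-4-5-6, expanding outward from the peak — single-peaked.
Bloc 4 (peak Grove at position 5): ranking walks positions 5-4-6-3-2-1, expanding outward from the peak — single-peaked.
Bloc 5 (peak Lantern at position 3): ranking walks positions 3-4-5-6-2-1, expanding outward from the peak — single-peaked.
Every ranking is single-peaked on this axis.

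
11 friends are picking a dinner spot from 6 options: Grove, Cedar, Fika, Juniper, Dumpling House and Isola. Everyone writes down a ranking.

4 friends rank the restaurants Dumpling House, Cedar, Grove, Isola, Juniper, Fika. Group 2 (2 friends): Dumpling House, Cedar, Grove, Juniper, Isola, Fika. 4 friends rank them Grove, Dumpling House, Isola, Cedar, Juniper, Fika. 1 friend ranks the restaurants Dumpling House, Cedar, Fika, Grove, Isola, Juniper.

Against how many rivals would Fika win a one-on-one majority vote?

Fika against each rival (11 friends):
Fika vs Grove: 1 for Fika, 10 for Grove — Grove by 10–1.
Fika vs Cedar: Cedar wins 11–0.
Fika–Juniper: Juniper 10–1.
Fika vs Dumpling House: 0 to 11, Dumpling House.
Fika vs Isola: 1 to 10, Isola.
Fika beats no one; loses to Grove, Cedar, Juniper, Dumpling House, Isola — 0 pairwise wins.

0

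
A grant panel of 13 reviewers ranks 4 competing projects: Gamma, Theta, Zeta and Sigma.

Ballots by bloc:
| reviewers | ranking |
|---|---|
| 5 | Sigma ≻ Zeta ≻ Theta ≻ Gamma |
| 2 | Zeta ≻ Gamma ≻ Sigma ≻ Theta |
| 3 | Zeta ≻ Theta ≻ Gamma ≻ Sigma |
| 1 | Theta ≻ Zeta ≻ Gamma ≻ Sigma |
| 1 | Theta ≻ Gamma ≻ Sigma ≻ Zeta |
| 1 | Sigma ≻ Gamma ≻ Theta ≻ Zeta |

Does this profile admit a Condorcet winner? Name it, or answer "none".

Head-to-head results (13 reviewers):
Gamma vs Theta: Theta, 10–3.
Gamma vs Zeta: Zeta wins 11–2.
Gamma vs Sigma: Gamma, 7–6.
Theta vs Zeta: Zeta wins 10–3.
Theta–Sigma: Sigma 8–5.
Zeta vs Sigma: Sigma, 7–6.
No project is unbeaten: Gamma loses to Theta; Theta loses to Zeta; Zeta loses to Sigma; Sigma loses to Gamma. In particular Gamma > Sigma > Theta > Gamma is a majority cycle — no Condorcet winner exists.

none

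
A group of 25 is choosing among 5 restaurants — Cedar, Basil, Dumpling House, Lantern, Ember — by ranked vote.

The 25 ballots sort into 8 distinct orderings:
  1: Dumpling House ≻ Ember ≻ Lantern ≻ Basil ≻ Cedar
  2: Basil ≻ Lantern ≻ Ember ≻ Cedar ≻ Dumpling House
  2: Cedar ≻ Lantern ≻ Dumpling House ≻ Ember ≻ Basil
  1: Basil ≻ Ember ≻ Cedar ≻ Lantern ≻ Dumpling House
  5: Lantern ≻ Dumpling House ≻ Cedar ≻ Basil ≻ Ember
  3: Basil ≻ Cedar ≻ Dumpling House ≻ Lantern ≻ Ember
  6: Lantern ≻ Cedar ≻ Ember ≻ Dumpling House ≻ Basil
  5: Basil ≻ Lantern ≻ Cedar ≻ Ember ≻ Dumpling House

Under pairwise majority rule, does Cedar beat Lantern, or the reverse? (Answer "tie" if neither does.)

Ballots ranking Cedar above Lantern: 2 + 1 + 3 = 6.
Ballots ranking Lantern above Cedar: 25 − 6 = 19.
Lantern wins the head-to-head 19–6.

Lantern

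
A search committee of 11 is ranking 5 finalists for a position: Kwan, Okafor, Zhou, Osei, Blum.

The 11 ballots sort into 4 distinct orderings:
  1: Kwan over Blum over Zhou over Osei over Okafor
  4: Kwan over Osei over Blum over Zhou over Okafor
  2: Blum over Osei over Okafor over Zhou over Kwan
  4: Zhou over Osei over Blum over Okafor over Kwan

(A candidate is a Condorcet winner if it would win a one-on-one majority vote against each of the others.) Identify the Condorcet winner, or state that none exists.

Osei

Head-to-head results (11 committee members):
Kwan vs Okafor: Okafor, 6–5.
Kwan–Zhou: Zhou 6–5.
Kwan vs Osei: Osei wins 6–5.
Kwan vs Blum: 5 to 6, Blum.
Okafor vs Zhou: 2 to 9, Zhou.
Okafor vs Osei: 0 for Okafor, 11 for Osei — Osei by 11–0.
Okafor vs Blum: Okafor is ranked higher on 0 ballots, Blum on 11. Blum wins 11–0.
Zhou vs Osei: Zhou preferred on 1+4 = 5 ballots; Osei wins 6–5.
Zhou vs Blum: 4 to 7, Blum.
Osei vs Blum: Osei is ranked higher on 4+4 = 8 ballots, Blum on 3. Osei wins 8–3.
Osei beats each of Kwan, Okafor, Zhou, Blum — Osei is the Condorcet winner.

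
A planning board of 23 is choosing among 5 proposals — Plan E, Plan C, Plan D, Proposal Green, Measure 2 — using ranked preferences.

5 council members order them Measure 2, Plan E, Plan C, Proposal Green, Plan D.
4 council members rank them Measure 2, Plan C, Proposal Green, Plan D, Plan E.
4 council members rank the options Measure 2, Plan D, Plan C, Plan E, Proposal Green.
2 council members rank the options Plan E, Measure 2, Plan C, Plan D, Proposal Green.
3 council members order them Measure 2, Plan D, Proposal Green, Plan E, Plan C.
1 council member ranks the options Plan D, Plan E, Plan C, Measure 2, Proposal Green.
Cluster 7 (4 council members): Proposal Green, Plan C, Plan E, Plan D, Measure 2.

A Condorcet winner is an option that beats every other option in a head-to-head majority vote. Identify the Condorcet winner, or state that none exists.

Check each pair by majority over 23 ballots:
Plan E vs Plan C: Plan C, 12–11.
Plan E vs Plan D: Plan D, 12–11.
Plan E vs Proposal Green: Plan E, 12–11.
Plan E vs Measure 2: Measure 2, 16–7.
Plan C–Plan D: Plan C 15–8.
Plan C vs Proposal Green: Plan C, 16–7.
Plan C vs Measure 2: Measure 2, 18–5.
Plan D vs Proposal Green: Proposal Green wins 13–10.
Plan D–Measure 2: Measure 2 18–5.
Proposal Green vs Measure 2: Measure 2 wins 19–4.
Measure 2 wins every pairwise contest, so Measure 2 is the Condorcet winner.

Measure 2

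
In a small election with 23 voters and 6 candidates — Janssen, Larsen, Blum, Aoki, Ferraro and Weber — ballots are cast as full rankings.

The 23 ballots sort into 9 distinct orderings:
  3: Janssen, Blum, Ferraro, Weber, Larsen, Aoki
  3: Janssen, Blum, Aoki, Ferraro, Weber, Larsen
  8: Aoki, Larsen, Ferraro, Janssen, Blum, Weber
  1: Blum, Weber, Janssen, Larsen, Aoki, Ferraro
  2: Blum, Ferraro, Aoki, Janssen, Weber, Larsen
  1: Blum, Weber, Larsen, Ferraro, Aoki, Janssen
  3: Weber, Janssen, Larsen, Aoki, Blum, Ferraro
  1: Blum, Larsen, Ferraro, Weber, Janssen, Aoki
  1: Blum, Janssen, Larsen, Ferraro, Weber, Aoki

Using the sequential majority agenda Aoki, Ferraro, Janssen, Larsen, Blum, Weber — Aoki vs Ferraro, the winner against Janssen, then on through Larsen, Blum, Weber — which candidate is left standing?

Round 1: Aoki vs Ferraro — 15–8, Aoki advances.
Round 2: Aoki vs Janssen — 11–12, Janssen advances.
Round 3: Janssen vs Larsen — 13–10, Janssen advances.
Round 4: Janssen vs Blum — 17–6, Janssen advances.
Round 5: Janssen vs Weber — 17–6, Janssen advances.
The agenda winner is Janssen.

Janssen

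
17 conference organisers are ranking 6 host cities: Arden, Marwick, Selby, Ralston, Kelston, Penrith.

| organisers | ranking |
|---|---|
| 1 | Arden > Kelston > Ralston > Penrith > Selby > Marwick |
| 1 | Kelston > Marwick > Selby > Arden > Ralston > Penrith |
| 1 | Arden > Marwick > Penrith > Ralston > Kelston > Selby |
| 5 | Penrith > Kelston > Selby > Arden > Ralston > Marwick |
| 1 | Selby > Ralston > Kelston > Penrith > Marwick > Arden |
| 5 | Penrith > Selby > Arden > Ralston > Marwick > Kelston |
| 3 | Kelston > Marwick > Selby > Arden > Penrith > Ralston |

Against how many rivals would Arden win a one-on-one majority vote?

2

Arden against each rival (17 organisers):
Arden vs Marwick: Arden is ranked higher on 1+1+5+5 = 12 ballots, Marwick on 5. Arden wins 12–5.
Arden–Selby: Selby 15–2.
Arden vs Ralston: Arden, 16–1.
Arden–Kelston: Kelston 10–7.
Arden vs Penrith: 1+1+1+3 = 6 for Arden, 11 for Penrith — Penrith by 11–6.
Arden beats Marwick, Ralston; loses to Selby, Kelston, Penrith — 2 pairwise wins.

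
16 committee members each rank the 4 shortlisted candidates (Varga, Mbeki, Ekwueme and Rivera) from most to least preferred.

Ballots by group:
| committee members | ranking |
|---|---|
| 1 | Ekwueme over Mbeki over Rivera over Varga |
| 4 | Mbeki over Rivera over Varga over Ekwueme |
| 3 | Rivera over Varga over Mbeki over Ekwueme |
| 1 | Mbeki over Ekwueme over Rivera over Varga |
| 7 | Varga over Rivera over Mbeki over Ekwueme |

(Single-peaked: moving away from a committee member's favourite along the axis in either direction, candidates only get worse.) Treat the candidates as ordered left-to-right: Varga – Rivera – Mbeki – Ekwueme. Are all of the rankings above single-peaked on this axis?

yes

Axis positions: Varga=1, Rivera=2, Mbeki=3, Ekwueme=4.
Group 1 (peak Ekwueme at position 4): ranking walks positions 4-3-2-1, expanding outward from the peak — single-peaked.
Group 2 (peak Mbeki at position 3): ranking walks positions 3-2-1-4, expanding outward from the peak — single-peaked.
Group 3 (peak Rivera at position 2): ranking walks positions 2-1-3-4, expanding outward from the peak — single-peaked.
Group 4 (peak Mbeki at position 3): ranking walks positions 3-4-2-1, expanding outward from the peak — single-peaked.
Group 5 (peak Varga at position 1): ranking walks positions 1-2-3-4, expanding outward from the peak — single-peaked.
Every ranking is single-peaked on this axis.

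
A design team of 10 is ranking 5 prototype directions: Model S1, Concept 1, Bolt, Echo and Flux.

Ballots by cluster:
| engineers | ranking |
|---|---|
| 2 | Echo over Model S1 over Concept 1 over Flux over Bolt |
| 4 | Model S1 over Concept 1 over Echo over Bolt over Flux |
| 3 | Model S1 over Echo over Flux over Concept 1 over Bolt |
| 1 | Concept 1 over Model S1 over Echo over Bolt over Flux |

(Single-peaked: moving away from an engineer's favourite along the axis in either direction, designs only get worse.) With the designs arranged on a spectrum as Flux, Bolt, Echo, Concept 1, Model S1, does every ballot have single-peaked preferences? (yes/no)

Axis positions: Flux=1, Bolt=2, Echo=3, Concept 1=4, Model S1=5.
Cluster 1: ranking walks positions 3-5-4-1-2; Model S1 is ranked above Concept 1 even though Concept 1 lies between Model S1 and the peak Echo on the axis — preferences dip and rise again. Not single-peaked.
Cluster 2 (peak Model S1 at position 5): ranking walks positions 5-4-3-2-1, expanding outward from the peak — single-peaked.
Cluster 3: ranking walks positions 5-3-1-4-2; Echo is ranked above Concept 1 even though Concept 1 lies between Echo and the peak Model S1 on the axis — preferences dip and rise again. Not single-peaked.
Cluster 4 (peak Concept 1 at position 4): ranking walks positions 4-5-3-2-1, expanding outward from the peak — single-peaked.
Cluster 1 violates single-peakedness, so the profile is not single-peaked on this axis.

no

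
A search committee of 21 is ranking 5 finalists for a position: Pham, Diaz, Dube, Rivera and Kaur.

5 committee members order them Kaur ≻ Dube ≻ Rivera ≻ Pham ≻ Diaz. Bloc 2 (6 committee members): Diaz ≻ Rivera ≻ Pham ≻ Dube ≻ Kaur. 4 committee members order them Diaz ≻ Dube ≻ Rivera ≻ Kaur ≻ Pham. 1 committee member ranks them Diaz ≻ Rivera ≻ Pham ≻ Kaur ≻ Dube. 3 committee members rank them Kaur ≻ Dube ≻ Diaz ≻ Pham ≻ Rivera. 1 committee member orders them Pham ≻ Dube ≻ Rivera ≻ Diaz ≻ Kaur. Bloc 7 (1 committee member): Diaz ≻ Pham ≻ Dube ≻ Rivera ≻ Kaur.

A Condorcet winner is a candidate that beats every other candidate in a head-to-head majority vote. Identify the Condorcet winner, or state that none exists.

Check each pair by majority over 21 ballots:
Pham vs Diaz: Pham is ranked higher on 5+1 = 6 ballots, Diaz on 15. Diaz wins 15–6.
Pham vs Dube: Pham preferred on 6+1+1+1 = 9 ballots; Dube wins 12–9.
Pham vs Rivera: Pham is ranked higher on 3+1+1 = 5 ballots, Rivera on 16. Rivera wins 16–5.
Pham–Kaur: Kaur 12–9.
Diaz vs Dube: Diaz, 12–9.
Diaz–Rivera: Diaz 15–6.
Diaz vs Kaur: Diaz wins 13–8.
Dube–Rivera: Dube 14–7.
Dube vs Kaur: 12 to 9, Dube.
Rivera vs Kaur: Rivera, 13–8.
Only Diaz has no losses; Diaz is the Condorcet winner.

Diaz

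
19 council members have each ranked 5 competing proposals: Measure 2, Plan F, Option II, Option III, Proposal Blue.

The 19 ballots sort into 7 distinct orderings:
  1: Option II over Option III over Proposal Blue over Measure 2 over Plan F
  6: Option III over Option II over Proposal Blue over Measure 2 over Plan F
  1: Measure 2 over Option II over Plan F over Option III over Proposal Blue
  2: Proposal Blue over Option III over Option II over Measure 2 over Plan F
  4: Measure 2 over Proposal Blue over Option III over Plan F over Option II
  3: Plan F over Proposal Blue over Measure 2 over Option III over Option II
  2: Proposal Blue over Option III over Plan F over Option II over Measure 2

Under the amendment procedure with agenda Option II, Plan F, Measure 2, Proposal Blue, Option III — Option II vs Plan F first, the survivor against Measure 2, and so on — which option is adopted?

Proposal Blue

Round 1: Option II vs Plan F — 10–9, Option II advances.
Round 2: Option II vs Measure 2 — 11–8, Option II advances.
Round 3: Option II vs Proposal Blue — 8–11, Proposal Blue advances.
Round 4: Proposal Blue vs Option III — 11–8, Proposal Blue advances.
The agenda winner is Proposal Blue.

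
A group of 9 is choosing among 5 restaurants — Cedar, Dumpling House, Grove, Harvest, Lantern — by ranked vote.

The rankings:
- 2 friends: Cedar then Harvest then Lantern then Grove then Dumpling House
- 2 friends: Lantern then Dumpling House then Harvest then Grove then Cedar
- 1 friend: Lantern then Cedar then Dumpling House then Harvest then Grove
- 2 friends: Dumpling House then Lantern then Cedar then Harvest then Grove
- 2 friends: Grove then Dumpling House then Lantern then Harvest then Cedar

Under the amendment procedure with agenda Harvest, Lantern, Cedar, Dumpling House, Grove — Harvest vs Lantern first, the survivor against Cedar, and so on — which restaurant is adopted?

Lantern

Round 1: Harvest vs Lantern — 2–7, Lantern advances.
Round 2: Lantern vs Cedar — 7–2, Lantern advances.
Round 3: Lantern vs Dumpling House — 5–4, Lantern advances.
Round 4: Lantern vs Grove — 7–2, Lantern advances.
The agenda winner is Lantern.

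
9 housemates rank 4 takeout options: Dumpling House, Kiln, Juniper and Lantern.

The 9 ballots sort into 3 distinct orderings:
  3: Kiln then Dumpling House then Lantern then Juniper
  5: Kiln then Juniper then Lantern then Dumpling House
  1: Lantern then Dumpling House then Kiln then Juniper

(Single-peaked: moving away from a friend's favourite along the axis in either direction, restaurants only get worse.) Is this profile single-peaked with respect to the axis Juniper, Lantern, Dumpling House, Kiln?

no

Axis positions: Juniper=1, Lantern=2, Dumpling House=3, Kiln=4.
Ballot type 1 (peak Kiln at position 4): ranking walks positions 4-3-2-1, expanding outward from the peak — single-peaked.
Ballot type 2: ranking walks positions 4-1-2-3; Juniper is ranked above Dumpling House even though Dumpling House lies between Juniper and the peak Kiln on the axis — preferences dip and rise again. Not single-peaked.
Ballot type 3 (peak Lantern at position 2): ranking walks positions 2-3-4-1, expanding outward from the peak — single-peaked.
Ballot type 2 violates single-peakedness, so the profile is not single-peaked on this axis.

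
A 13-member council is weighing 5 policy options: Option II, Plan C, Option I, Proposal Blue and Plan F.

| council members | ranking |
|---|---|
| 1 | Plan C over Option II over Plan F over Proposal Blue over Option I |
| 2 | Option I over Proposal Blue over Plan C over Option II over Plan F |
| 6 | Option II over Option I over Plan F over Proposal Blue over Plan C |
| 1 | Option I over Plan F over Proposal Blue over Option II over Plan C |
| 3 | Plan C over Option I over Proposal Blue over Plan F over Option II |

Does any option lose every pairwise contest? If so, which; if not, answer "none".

Plan C

Head-to-head results (13 council members):
Option II vs Plan C: Option II, 7–6.
Option II vs Option I: 7 to 6, Option II.
Option II vs Proposal Blue: Option II wins 7–6.
Option II vs Plan F: Option II is ranked higher on 1+2+6 = 9 ballots, Plan F on 4. Option II wins 9–4.
Plan C–Option I: Option I 9–4.
Plan C vs Proposal Blue: Proposal Blue, 9–4.
Plan C vs Plan F: Plan C preferred on 1+2+3 = 6 ballots; Plan F wins 7–6.
Option I vs Proposal Blue: Option I wins 12–1.
Option I–Plan F: Option I 12–1.
Proposal Blue vs Plan F: 2+3 = 5 for Proposal Blue, 8 for Plan F — Plan F by 8–5.
Only Plan C has no wins; Plan C is the Condorcet loser.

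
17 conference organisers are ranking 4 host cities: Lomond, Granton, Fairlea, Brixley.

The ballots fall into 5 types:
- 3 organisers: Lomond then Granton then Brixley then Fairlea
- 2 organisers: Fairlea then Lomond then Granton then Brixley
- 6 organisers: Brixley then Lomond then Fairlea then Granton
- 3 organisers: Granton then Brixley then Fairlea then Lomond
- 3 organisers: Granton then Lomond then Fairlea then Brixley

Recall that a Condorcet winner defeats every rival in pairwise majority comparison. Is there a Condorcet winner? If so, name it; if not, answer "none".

Head-to-head results (17 organisers):
Lomond vs Granton: Lomond is ranked higher on 3+2+6 = 11 ballots, Granton on 6. Lomond wins 11–6.
Lomond vs Fairlea: 3+6+3 = 12 for Lomond, 5 for Fairlea — Lomond by 12–5.
Lomond vs Brixley: Brixley, 9–8.
Granton vs Fairlea: 3+3+3 = 9 for Granton, 8 for Fairlea — Granton by 9–8.
Granton vs Brixley: 3+2+3+3 = 11 for Granton, 6 for Brixley — Granton by 11–6.
Fairlea vs Brixley: Fairlea preferred on 2+3 = 5 ballots; Brixley wins 12–5.
Each city drops at least one matchup (Lomond loses to Brixley; Granton loses to Lomond; Fairlea loses to Lomond; Brixley loses to Granton); the cycle Lomond > Granton > Brixley > Lomond rules out a Condorcet winner.

none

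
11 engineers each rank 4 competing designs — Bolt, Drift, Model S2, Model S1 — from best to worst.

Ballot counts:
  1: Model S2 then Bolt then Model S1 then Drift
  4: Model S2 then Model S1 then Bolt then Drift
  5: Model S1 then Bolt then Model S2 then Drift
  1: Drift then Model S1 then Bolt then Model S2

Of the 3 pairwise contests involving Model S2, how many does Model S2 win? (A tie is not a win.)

Model S2 against each rival (11 engineers):
Model S2 vs Bolt: Model S2 preferred on 1+4 = 5 ballots; Bolt wins 6–5.
Model S2 vs Drift: 1+4+5 = 10 for Model S2, 1 for Drift — Model S2 by 10–1.
Model S2 vs Model S1: Model S2 is ranked higher on 1+4 = 5 ballots, Model S1 on 6. Model S1 wins 6–5.
Model S2 beats Drift; loses to Bolt, Model S1 — 1 pairwise win.

1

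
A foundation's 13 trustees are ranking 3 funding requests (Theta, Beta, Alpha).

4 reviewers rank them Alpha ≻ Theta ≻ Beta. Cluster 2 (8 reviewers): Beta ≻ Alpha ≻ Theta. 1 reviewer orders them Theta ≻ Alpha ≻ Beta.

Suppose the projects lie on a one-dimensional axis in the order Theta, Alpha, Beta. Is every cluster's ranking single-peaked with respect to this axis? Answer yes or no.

Axis positions: Theta=1, Alpha=2, Beta=3.
Cluster 1 (peak Alpha at position 2): ranking walks positions 2-1-3, expanding outward from the peak — single-peaked.
Cluster 2 (peak Beta at position 3): ranking walks positions 3-2-1, expanding outward from the peak — single-peaked.
Cluster 3 (peak Theta at position 1): ranking walks positions 1-2-3, expanding outward from the peak — single-peaked.
Every ranking is single-peaked on this axis.

yes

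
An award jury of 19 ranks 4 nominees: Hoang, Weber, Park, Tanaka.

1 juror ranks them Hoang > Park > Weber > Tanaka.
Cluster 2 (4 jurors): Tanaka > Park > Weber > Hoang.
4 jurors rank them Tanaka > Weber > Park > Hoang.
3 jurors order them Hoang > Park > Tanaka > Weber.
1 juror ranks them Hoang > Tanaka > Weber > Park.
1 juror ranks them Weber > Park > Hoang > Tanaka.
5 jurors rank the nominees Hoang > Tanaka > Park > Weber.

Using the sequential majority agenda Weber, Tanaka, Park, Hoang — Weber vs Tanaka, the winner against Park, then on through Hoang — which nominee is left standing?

Hoang

Round 1: Weber vs Tanaka — 2–17, Tanaka advances.
Round 2: Tanaka vs Park — 14–5, Tanaka advances.
Round 3: Tanaka vs Hoang — 8–11, Hoang advances.
Hoang survives the agenda.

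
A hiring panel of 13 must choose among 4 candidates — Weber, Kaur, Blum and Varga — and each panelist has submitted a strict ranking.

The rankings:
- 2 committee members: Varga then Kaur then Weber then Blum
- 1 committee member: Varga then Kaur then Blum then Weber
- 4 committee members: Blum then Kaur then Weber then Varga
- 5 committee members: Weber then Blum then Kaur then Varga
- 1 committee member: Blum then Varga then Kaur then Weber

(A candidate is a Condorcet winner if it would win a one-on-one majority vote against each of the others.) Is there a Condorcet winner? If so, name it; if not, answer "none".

none

Head-to-head results (13 committee members):
Weber–Kaur: Kaur 8–5.
Weber vs Blum: Weber wins 7–6.
Weber vs Varga: Weber, 9–4.
Kaur vs Blum: Blum wins 10–3.
Kaur vs Varga: Kaur, 9–4.
Blum–Varga: Blum 10–3.
Every candidate loses at least once (Weber loses to Kaur; Kaur loses to Blum; Blum loses to Weber; Varga loses to Weber). The majority relation contains the cycle Weber → Blum → Kaur → Weber, so there is no Condorcet winner.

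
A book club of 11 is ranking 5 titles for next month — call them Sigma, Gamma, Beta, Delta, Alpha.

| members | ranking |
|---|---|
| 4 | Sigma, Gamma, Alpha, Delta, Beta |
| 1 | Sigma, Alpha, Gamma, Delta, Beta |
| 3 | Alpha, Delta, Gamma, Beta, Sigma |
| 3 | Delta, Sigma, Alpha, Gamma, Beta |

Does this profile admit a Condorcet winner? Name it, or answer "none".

none

Pairwise majorities:
Sigma–Gamma: Sigma 8–3.
Sigma vs Beta: Sigma, 8–3.
Sigma–Delta: Delta 6–5.
Sigma vs Alpha: Sigma, 8–3.
Gamma vs Beta: Gamma, 11–0.
Gamma–Delta: Delta 6–5.
Gamma vs Alpha: Alpha wins 7–4.
Beta vs Delta: Delta, 11–0.
Beta vs Alpha: Alpha wins 11–0.
Delta–Alpha: Alpha 8–3.
No book is unbeaten: Sigma loses to Delta; Gamma loses to Sigma; Beta loses to Sigma; Delta loses to Alpha; Alpha loses to Sigma. In particular Sigma → Alpha → Delta → Sigma is a majority cycle — no Condorcet winner exists.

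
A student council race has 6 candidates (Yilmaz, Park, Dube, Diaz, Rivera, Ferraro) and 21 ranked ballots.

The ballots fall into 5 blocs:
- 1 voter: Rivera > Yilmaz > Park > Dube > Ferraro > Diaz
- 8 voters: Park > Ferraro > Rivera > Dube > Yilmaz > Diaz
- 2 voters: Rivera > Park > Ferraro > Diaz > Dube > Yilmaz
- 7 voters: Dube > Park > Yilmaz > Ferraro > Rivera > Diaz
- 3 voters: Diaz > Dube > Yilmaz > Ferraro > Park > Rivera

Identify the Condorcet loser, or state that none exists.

Pairwise majorities:
Yilmaz–Park: Park 17–4.
Yilmaz vs Dube: Dube wins 20–1.
Yilmaz vs Diaz: Yilmaz wins 16–5.
Yilmaz vs Rivera: Rivera wins 11–10.
Yilmaz vs Ferraro: Yilmaz wins 11–10.
Park vs Dube: Park wins 11–10.
Park–Diaz: Park 18–3.
Park vs Rivera: Park is ranked higher on 8+7+3 = 18 ballots, Rivera on 3. Park wins 18–3.
Park vs Ferraro: 18 to 3, Park.
Dube vs Diaz: Dube is ranked higher on 1+8+7 = 16 ballots, Diaz on 5. Dube wins 16–5.
Dube vs Rivera: Rivera, 11–10.
Dube vs Ferraro: Dube, 11–10.
Diaz–Rivera: Rivera 18–3.
Diaz vs Ferraro: Ferraro wins 18–3.
Rivera vs Ferraro: Ferraro, 18–3.
Only Diaz has no wins; Diaz is the Condorcet loser.

Diaz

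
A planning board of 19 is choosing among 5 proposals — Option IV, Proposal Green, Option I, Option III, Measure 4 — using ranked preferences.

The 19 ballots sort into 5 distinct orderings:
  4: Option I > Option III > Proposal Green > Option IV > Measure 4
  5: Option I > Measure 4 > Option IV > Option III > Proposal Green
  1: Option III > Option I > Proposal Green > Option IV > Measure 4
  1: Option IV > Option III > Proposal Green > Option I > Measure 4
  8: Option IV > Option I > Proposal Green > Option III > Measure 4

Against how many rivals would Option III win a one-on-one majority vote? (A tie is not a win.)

2

Option III against each rival (19 council members):
Option III vs Option IV: Option III preferred on 4+1 = 5 ballots; Option IV wins 14–5.
Option III vs Proposal Green: 11 to 8, Option III.
Option III vs Option I: Option I, 17–2.
Option III vs Measure 4: 14 to 5, Option III.
Option III beats Proposal Green, Measure 4; loses to Option IV, Option I — 2 pairwise wins.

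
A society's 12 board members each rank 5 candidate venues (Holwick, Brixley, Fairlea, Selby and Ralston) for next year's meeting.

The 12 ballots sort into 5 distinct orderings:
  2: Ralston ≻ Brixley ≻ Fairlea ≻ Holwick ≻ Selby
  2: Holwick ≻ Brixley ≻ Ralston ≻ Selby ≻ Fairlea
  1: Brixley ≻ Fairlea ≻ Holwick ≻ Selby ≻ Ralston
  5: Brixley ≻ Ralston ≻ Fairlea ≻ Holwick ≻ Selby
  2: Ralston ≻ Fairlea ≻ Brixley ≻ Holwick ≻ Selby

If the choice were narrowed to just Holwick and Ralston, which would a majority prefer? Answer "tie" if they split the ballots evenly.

Ralston

Ballots ranking Holwick above Ralston: 2 + 1 = 3.
Ballots ranking Ralston above Holwick: 12 − 3 = 9.
Ralston wins the head-to-head 9–3.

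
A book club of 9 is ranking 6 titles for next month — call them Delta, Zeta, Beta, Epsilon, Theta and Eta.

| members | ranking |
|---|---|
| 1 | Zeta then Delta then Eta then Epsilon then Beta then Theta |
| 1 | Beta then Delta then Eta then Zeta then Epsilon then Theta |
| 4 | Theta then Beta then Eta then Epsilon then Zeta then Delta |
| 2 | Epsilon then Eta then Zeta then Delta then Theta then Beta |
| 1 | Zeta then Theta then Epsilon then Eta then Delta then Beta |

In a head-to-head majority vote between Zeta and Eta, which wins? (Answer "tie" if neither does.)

Ballots ranking Zeta above Eta: 1 + 1 = 2.
Ballots ranking Eta above Zeta: 9 − 2 = 7.
Eta wins the head-to-head 7–2.

Eta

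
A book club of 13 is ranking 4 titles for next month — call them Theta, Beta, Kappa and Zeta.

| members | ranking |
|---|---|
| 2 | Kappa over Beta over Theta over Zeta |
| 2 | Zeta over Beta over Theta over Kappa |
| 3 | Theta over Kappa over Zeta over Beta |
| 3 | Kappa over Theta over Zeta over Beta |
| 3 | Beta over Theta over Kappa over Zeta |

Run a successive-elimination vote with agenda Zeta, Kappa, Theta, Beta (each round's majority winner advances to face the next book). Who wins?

Round 1: Zeta vs Kappa — 2–11, Kappa advances.
Round 2: Kappa vs Theta — 5–8, Theta advances.
Round 3: Theta vs Beta — 6–7, Beta advances.
Beta survives the agenda.

Beta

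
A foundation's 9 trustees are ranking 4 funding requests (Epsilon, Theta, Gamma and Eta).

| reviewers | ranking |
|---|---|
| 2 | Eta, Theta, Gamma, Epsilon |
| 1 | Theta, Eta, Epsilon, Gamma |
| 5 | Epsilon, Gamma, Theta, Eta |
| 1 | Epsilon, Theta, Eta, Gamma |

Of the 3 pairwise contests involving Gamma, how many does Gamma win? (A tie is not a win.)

2

Gamma against each rival (9 reviewers):
Gamma–Epsilon: Epsilon 7–2.
Gamma vs Theta: Gamma wins 5–4.
Gamma–Eta: Gamma 5–4.
Gamma beats Theta, Eta; loses to Epsilon — 2 pairwise wins.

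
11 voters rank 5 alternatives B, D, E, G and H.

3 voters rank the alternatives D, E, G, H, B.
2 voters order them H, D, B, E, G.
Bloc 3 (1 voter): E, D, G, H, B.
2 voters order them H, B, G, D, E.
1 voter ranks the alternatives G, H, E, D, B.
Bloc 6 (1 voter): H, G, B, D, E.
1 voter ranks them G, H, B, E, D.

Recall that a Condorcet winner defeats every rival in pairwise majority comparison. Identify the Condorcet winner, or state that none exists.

Check each pair by majority over 11 ballots:
B vs D: B is ranked higher on 2+1+1 = 4 ballots, D on 7. D wins 7–4.
B vs E: B, 6–5.
B–G: G 7–4.
B vs H: B preferred on 0 ballots; H wins 11–0.
D vs E: D preferred on 3+2+2+1 = 8 ballots; D wins 8–3.
D vs G: 6 to 5, D.
D vs H: H wins 7–4.
E vs G: 3+2+1 = 6 for E, 5 for G — E by 6–5.
E vs H: E is ranked higher on 3+1 = 4 ballots, H on 7. H wins 7–4.
G vs H: G is ranked higher on 3+1+1+1 = 6 ballots, H on 5. G wins 6–5.
Every alternative loses at least once (B loses to D; D loses to H; E loses to B; G loses to D; H loses to G). The majority relation contains the cycle B → E → G → B, so there is no Condorcet winner.

none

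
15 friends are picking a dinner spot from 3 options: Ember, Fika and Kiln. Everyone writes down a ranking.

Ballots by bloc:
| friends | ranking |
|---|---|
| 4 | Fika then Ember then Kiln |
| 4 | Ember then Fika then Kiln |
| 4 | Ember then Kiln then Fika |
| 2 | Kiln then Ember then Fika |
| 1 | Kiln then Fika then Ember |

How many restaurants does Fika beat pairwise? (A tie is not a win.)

1

Fika against each rival (15 friends):
Fika vs Ember: Ember wins 10–5.
Fika vs Kiln: 8 to 7, Fika.
Fika beats Kiln; loses to Ember — 1 pairwise win.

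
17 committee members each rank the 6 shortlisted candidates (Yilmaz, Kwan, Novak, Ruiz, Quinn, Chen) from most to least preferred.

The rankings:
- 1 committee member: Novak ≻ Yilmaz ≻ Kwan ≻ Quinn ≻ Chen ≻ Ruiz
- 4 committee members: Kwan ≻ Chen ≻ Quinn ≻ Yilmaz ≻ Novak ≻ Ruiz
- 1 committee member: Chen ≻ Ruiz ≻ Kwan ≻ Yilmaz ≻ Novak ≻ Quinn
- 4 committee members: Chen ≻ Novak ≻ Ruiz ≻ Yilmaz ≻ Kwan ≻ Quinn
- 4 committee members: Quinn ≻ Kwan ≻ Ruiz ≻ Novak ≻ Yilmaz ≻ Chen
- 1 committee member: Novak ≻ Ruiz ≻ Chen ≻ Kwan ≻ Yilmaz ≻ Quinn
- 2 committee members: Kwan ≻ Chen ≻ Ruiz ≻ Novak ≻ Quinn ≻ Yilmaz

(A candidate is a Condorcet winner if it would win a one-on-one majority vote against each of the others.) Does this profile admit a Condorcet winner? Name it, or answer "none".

Kwan

Head-to-head results (17 committee members):
Yilmaz vs Kwan: Yilmaz preferred on 1+4 = 5 ballots; Kwan wins 12–5.
Yilmaz vs Novak: Yilmaz is ranked higher on 4+1 = 5 ballots, Novak on 12. Novak wins 12–5.
Yilmaz vs Ruiz: Yilmaz preferred on 1+4 = 5 ballots; Ruiz wins 12–5.
Yilmaz vs Quinn: Yilmaz is ranked higher on 1+1+4+1 = 7 ballots, Quinn on 10. Quinn wins 10–7.
Yilmaz vs Chen: 5 to 12, Chen.
Kwan vs Novak: Kwan is ranked higher on 4+1+4+2 = 11 ballots, Novak on 6. Kwan wins 11–6.
Kwan vs Ruiz: 11 to 6, Kwan.
Kwan vs Quinn: 1+4+1+4+1+2 = 13 for Kwan, 4 for Quinn — Kwan by 13–4.
Kwan vs Chen: 1+4+4+2 = 11 for Kwan, 6 for Chen — Kwan by 11–6.
Novak vs Ruiz: 10 to 7, Novak.
Novak vs Quinn: Novak is ranked higher on 1+1+4+1+2 = 9 ballots, Quinn on 8. Novak wins 9–8.
Novak vs Chen: Novak preferred on 1+4+1 = 6 ballots; Chen wins 11–6.
Ruiz vs Quinn: 8 to 9, Quinn.
Ruiz vs Chen: 4+1 = 5 for Ruiz, 12 for Chen — Chen by 12–5.
Quinn vs Chen: Quinn preferred on 1+4 = 5 ballots; Chen wins 12–5.
Kwan beats each of Yilmaz, Novak, Ruiz, Quinn, Chen — Kwan is the Condorcet winner.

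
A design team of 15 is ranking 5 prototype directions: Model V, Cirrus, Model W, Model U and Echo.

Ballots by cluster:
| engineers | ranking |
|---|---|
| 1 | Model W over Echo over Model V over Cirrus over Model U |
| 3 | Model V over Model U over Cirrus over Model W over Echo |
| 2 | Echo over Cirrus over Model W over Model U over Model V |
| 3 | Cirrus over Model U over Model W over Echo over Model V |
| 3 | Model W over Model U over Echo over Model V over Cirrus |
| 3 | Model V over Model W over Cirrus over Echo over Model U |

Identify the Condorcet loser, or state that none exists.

Head-to-head results (15 engineers):
Model V vs Cirrus: Model V wins 10–5.
Model V vs Model W: Model V is ranked higher on 3+3 = 6 ballots, Model W on 9. Model W wins 9–6.
Model V vs Model U: Model U wins 8–7.
Model V vs Echo: Echo wins 9–6.
Cirrus vs Model W: 8 to 7, Cirrus.
Cirrus–Model U: Cirrus 9–6.
Cirrus vs Echo: Cirrus wins 9–6.
Model W–Model U: Model W 9–6.
Model W vs Echo: 1+3+3+3+3 = 13 for Model W, 2 for Echo — Model W by 13–2.
Model U vs Echo: 9 to 6, Model U.
Every design wins at least one matchup (Model V beats Cirrus; Cirrus beats Model W; Model W beats Model V; Model U beats Model V; Echo beats Model V), so there is no Condorcet loser.

none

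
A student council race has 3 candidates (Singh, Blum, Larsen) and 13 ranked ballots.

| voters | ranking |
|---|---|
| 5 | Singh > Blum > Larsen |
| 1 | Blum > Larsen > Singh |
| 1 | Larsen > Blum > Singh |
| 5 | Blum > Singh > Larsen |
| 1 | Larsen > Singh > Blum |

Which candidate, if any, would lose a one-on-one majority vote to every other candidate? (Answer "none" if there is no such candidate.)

Larsen

Pairwise majorities:
Singh vs Blum: Blum wins 7–6.
Singh–Larsen: Singh 10–3.
Blum–Larsen: Blum 11–2.
Only Larsen has no wins; Larsen is the Condorcet loser.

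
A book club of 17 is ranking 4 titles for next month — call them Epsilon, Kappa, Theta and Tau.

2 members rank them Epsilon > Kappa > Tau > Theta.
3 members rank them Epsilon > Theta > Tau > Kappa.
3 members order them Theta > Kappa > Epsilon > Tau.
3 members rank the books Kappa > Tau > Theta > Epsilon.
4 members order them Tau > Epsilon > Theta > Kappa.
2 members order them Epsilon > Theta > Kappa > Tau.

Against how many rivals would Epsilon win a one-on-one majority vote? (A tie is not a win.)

3

Epsilon against each rival (17 members):
Epsilon vs Kappa: Epsilon, 11–6.
Epsilon vs Theta: 11 to 6, Epsilon.
Epsilon vs Tau: 2+3+3+2 = 10 for Epsilon, 7 for Tau — Epsilon by 10–7.
Epsilon beats Kappa, Theta, Tau — 3 pairwise wins.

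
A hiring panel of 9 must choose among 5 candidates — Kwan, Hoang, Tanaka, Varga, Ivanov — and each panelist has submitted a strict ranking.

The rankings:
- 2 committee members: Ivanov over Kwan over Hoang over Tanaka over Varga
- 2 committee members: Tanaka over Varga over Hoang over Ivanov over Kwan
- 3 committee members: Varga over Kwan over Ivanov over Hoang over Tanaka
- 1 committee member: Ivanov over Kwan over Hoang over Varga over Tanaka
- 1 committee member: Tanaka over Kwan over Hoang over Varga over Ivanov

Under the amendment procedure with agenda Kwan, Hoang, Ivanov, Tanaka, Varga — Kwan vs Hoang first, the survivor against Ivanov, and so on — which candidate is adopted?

Varga

Round 1: Kwan vs Hoang — 7–2, Kwan advances.
Round 2: Kwan vs Ivanov — 4–5, Ivanov advances.
Round 3: Ivanov vs Tanaka — 6–3, Ivanov advances.
Round 4: Ivanov vs Varga — 3–6, Varga advances.
Varga survives the agenda.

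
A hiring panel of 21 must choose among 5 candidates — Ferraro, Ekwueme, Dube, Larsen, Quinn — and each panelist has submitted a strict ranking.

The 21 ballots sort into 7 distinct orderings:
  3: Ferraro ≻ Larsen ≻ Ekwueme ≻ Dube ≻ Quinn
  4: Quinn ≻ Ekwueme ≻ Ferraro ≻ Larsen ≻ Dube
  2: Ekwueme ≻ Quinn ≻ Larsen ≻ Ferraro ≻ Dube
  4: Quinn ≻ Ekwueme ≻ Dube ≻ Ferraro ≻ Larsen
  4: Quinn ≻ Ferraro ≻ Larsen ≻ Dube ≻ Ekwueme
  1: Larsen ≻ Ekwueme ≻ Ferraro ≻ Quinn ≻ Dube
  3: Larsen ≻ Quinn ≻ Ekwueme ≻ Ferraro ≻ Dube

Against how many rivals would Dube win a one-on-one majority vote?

Dube against each rival (21 committee members):
Dube vs Ferraro: Dube is ranked higher on 4 ballots, Ferraro on 17. Ferraro wins 17–4.
Dube vs Ekwueme: Ekwueme, 17–4.
Dube vs Larsen: 4 to 17, Larsen.
Dube vs Quinn: 3 for Dube, 18 for Quinn — Quinn by 18–3.
Dube beats no one; loses to Ferraro, Ekwueme, Larsen, Quinn — 0 pairwise wins.

0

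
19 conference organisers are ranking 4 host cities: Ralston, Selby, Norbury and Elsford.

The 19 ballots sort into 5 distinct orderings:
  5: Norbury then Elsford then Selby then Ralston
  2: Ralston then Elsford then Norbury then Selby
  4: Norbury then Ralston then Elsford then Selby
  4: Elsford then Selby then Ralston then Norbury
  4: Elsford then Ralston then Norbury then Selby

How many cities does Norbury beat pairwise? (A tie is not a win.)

Norbury against each rival (19 organisers):
Norbury vs Ralston: Ralston wins 10–9.
Norbury vs Selby: Norbury, 15–4.
Norbury vs Elsford: Norbury is ranked higher on 5+4 = 9 ballots, Elsford on 10. Elsford wins 10–9.
Norbury beats Selby; loses to Ralston, Elsford — 1 pairwise win.

1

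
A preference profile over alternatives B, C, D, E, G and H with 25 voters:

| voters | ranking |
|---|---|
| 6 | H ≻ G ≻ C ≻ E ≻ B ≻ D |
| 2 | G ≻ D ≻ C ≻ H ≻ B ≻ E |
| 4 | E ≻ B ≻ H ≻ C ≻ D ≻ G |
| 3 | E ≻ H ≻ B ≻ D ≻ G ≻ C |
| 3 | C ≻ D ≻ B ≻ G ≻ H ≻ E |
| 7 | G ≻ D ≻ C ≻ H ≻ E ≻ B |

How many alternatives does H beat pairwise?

5

H against each rival (25 voters):
H vs B: 6+2+3+7 = 18 for H, 7 for B — H by 18–7.
H vs C: 13 to 12, H.
H–D: H 13–12.
H vs E: H is ranked higher on 6+2+3+7 = 18 ballots, E on 7. H wins 18–7.
H–G: H 13–12.
H beats B, C, D, E, G — 5 pairwise wins.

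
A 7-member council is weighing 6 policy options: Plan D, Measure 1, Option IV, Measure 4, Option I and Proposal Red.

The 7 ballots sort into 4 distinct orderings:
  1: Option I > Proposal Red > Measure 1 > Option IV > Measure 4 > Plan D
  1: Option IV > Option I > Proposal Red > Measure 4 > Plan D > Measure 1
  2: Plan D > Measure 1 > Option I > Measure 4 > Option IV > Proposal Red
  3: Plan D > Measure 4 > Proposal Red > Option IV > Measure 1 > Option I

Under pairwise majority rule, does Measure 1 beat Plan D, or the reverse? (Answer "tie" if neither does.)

Plan D

Ballots ranking Measure 1 above Plan D: 1.
Ballots ranking Plan D above Measure 1: 7 − 1 = 6.
Plan D wins the head-to-head 6–1.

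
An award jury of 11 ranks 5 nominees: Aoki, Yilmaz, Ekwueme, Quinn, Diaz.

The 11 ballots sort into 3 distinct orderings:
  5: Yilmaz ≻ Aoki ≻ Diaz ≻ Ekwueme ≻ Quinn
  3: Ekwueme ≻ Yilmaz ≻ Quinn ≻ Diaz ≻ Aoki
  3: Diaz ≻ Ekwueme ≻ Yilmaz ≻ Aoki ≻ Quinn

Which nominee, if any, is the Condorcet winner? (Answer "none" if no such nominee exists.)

Head-to-head results (11 jurors):
Aoki vs Yilmaz: Aoki is ranked higher on 0 ballots, Yilmaz on 11. Yilmaz wins 11–0.
Aoki vs Ekwueme: Aoki preferred on 5 ballots; Ekwueme wins 6–5.
Aoki vs Quinn: Aoki is ranked higher on 5+3 = 8 ballots, Quinn on 3. Aoki wins 8–3.
Aoki vs Diaz: 5 to 6, Diaz.
Yilmaz vs Ekwueme: 5 for Yilmaz, 6 for Ekwueme — Ekwueme by 6–5.
Yilmaz vs Quinn: 5+3+3 = 11 for Yilmaz, 0 for Quinn — Yilmaz by 11–0.
Yilmaz vs Diaz: 8 to 3, Yilmaz.
Ekwueme vs Quinn: Ekwueme preferred on 5+3+3 = 11 ballots; Ekwueme wins 11–0.
Ekwueme vs Diaz: Ekwueme preferred on 3 ballots; Diaz wins 8–3.
Quinn vs Diaz: Quinn is ranked higher on 3 ballots, Diaz on 8. Diaz wins 8–3.
No nominee is unbeaten: Aoki loses to Yilmaz; Yilmaz loses to Ekwueme; Ekwueme loses to Diaz; Quinn loses to Aoki; Diaz loses to Yilmaz. In particular Yilmaz > Diaz > Ekwueme > Yilmaz is a majority cycle — no Condorcet winner exists.

none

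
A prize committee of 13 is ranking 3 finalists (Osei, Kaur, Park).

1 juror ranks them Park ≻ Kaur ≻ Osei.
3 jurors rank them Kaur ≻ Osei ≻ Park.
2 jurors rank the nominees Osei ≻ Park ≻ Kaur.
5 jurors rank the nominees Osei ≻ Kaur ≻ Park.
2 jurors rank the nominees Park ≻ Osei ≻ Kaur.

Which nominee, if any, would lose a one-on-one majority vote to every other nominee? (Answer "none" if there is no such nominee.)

Head-to-head results (13 jurors):
Osei vs Kaur: 2+5+2 = 9 for Osei, 4 for Kaur — Osei by 9–4.
Osei vs Park: 3+2+5 = 10 for Osei, 3 for Park — Osei by 10–3.
Kaur vs Park: Kaur wins 8–5.
Park is beaten in every head-to-head and is the Condorcet loser.

Park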